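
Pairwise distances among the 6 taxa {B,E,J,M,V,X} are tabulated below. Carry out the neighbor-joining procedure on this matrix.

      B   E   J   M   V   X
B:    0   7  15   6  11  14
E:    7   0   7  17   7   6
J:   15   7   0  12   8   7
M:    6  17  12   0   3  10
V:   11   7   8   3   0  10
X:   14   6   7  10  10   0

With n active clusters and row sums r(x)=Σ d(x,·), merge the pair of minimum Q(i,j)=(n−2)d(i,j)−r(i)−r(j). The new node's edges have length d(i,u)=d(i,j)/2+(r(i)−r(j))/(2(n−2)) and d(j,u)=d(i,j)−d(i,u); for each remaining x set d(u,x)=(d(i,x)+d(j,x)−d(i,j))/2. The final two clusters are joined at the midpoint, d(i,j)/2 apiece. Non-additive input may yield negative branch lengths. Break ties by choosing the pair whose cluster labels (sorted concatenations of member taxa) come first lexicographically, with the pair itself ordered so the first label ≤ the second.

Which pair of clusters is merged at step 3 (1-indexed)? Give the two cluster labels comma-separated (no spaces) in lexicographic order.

BMV,E

iteration 1: select B,M (d=6, Q=-77); attach at lengths (29/8, 19/8); label the merged cluster BM
  updated: d(BM,E)=9, d(BM,J)=21/2, d(BM,V)=4, d(BM,X)=9
iteration 2: select BM,V (d=4, Q=-99/2); attach at lengths (31/12, 17/12); label the merged cluster BMV
  updated: d(BMV,E)=6, d(BMV,J)=29/4, d(BMV,X)=15/2
iteration 3: select BMV,E (d=6, Q=-111/4); attach at lengths (55/16, 41/16); label the merged cluster BEMV
  updated: d(BEMV,J)=33/8, d(BEMV,X)=15/4
iteration 4: select BEMV,J (d=33/8, Q=-119/8); attach at lengths (7/16, 59/16); label the merged cluster BEJMV
  updated: d(BEJMV,X)=53/16
iteration 5: select BEJMV,X (d=53/16); attach at lengths (53/32, 53/32); label the merged cluster BEJMVX
final tree: (((((B:29/8,M:19/8):31/12,V:17/12):55/16,E:41/16):7/16,J:59/16):53/32,X:53/32)
total length: 375/16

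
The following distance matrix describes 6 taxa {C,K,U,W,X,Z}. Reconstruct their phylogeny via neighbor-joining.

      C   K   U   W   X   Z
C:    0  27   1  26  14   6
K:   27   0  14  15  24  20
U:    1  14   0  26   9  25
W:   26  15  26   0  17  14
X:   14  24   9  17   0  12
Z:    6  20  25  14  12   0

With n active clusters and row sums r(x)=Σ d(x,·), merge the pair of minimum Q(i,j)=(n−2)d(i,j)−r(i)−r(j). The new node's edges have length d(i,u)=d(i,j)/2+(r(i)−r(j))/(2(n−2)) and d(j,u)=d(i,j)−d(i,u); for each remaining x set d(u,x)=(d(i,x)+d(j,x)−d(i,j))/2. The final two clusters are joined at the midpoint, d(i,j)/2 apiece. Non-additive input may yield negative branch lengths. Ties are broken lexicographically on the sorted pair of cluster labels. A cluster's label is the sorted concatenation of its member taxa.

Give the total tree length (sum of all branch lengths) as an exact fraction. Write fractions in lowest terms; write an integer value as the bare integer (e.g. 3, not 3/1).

641/16

1. join C+U (d=1, Q=-145) ⇒ CU; edges |C|=3/8, |U|=5/8
  updated: d(CU,K)=20, d(CU,W)=51/2, d(CU,X)=11, d(CU,Z)=15
2. join K+W (d=15, Q=-211/2) ⇒ KW; edges |K|=35/4, |W|=25/4
  updated: d(CU,KW)=61/4, d(KW,X)=13, d(KW,Z)=19/2
3. join CU+X (d=11, Q=-221/4) ⇒ CUX; edges |CU|=109/16, |X|=67/16
  updated: d(CUX,KW)=69/8, d(CUX,Z)=8
4. join CUX+KW (d=69/8, Q=-209/8) ⇒ CKUWX; edges |CUX|=57/16, |KW|=81/16
  updated: d(CKUWX,Z)=71/16
5. join CKUWX+Z (d=71/16) ⇒ CKUWXZ; edges |CKUWX|=71/32, |Z|=71/32
final tree: ((((C:3/8,U:5/8):109/16,X:67/16):57/16,(K:35/4,W:25/4):81/16):71/32,Z:71/32)
total length: 641/16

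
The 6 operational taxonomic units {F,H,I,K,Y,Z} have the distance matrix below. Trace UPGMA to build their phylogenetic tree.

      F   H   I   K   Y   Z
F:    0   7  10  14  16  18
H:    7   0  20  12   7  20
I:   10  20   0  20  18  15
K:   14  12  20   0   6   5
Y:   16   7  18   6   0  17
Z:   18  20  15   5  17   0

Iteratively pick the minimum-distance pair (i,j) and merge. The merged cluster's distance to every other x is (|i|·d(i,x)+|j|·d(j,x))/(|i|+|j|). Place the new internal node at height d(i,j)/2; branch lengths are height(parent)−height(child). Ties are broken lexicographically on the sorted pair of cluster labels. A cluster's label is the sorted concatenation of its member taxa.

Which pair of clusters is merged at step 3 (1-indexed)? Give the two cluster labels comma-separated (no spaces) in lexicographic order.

step 1: merge (K,Z) at d=5; branch lengths K→5/2, Z→5/2; new cluster KZ
  updated: d(F,KZ)=16, d(H,KZ)=16, d(I,KZ)=35/2, d(KZ,Y)=23/2
step 2: merge (F,H) at d=7; branch lengths F→7/2, H→7/2; new cluster FH
  updated: d(FH,I)=15, d(FH,KZ)=16, d(FH,Y)=23/2
step 3: merge (FH,Y) at d=23/2; branch lengths FH→9/4, Y→23/4; new cluster FHY
  updated: d(FHY,I)=16, d(FHY,KZ)=29/2
step 4: merge (FHY,KZ) at d=29/2; branch lengths FHY→3/2, KZ→19/4; new cluster FHKYZ
  updated: d(FHKYZ,I)=83/5
step 5: merge (FHKYZ,I) at d=83/5; branch lengths FHKYZ→21/20, I→83/10; new cluster FHIKYZ
final tree: ((((F:7/2,H:7/2):9/4,Y:23/4):3/2,(K:5/2,Z:5/2):19/4):21/20,I:83/10)
total length: 178/5

FH,Y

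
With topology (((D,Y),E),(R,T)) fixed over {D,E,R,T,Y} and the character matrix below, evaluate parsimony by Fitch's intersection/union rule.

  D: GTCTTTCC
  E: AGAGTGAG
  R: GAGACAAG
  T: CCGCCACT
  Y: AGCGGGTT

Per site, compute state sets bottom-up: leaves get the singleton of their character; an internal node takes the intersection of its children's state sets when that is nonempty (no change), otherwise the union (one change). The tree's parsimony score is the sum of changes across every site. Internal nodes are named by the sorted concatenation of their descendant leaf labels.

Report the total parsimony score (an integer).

[col 0] DY: children D:{G}, Y:{A} ∪→ {A,G}; cost 1
[col 0] DEY: children DY:{A,G}, E:{A} ∩→ {A}; cost 0
[col 0] RT: children R:{G}, T:{C} ∪→ {C,G}; cost 1
[col 0] DERTY: children DEY:{A}, RT:{C,G} ∪→ {A,C,G}; cost 1
[col 1] DY: children D:{T}, Y:{G} ∪→ {G,T}; cost 1
[col 1] DEY: children DY:{G,T}, E:{G} ∩→ {G}; cost 0
[col 1] RT: children R:{A}, T:{C} ∪→ {A,C}; cost 1
[col 1] DERTY: children DEY:{G}, RT:{A,C} ∪→ {A,C,G}; cost 1
[col 2] DY: children D:{C}, Y:{C} ∩→ {C}; cost 0
[col 2] DEY: children DY:{C}, E:{A} ∪→ {A,C}; cost 1
[col 2] RT: children R:{G}, T:{G} ∩→ {G}; cost 0
[col 2] DERTY: children DEY:{A,C}, RT:{G} ∪→ {A,C,G}; cost 1
[col 3] DY: children D:{T}, Y:{G} ∪→ {G,T}; cost 1
[col 3] DEY: children DY:{G,T}, E:{G} ∩→ {G}; cost 0
[col 3] RT: children R:{A}, T:{C} ∪→ {A,C}; cost 1
[col 3] DERTY: children DEY:{G}, RT:{A,C} ∪→ {A,C,G}; cost 1
[col 4] DY: children D:{T}, Y:{G} ∪→ {G,T}; cost 1
[col 4] DEY: children DY:{G,T}, E:{T} ∩→ {T}; cost 0
[col 4] RT: children R:{C}, T:{C} ∩→ {C}; cost 0
[col 4] DERTY: children DEY:{T}, RT:{C} ∪→ {C,T}; cost 1
[col 5] DY: children D:{T}, Y:{G} ∪→ {G,T}; cost 1
[col 5] DEY: children DY:{G,T}, E:{G} ∩→ {G}; cost 0
[col 5] RT: children R:{A}, T:{A} ∩→ {A}; cost 0
[col 5] DERTY: children DEY:{G}, RT:{A} ∪→ {A,G}; cost 1
[col 6] DY: children D:{C}, Y:{T} ∪→ {C,T}; cost 1
[col 6] DEY: children DY:{C,T}, E:{A} ∪→ {A,C,T}; cost 1
[col 6] RT: children R:{A}, T:{C} ∪→ {A,C}; cost 1
[col 6] DERTY: children DEY:{A,C,T}, RT:{A,C} ∩→ {A,C}; cost 0
[col 7] DY: children D:{C}, Y:{T} ∪→ {C,T}; cost 1
[col 7] DEY: children DY:{C,T}, E:{G} ∪→ {C,G,T}; cost 1
[col 7] RT: children R:{G}, T:{T} ∪→ {G,T}; cost 1
[col 7] DERTY: children DEY:{C,G,T}, RT:{G,T} ∩→ {G,T}; cost 0
per-site changes: [3, 3, 2, 3, 2, 2, 3, 3]; total = 21

21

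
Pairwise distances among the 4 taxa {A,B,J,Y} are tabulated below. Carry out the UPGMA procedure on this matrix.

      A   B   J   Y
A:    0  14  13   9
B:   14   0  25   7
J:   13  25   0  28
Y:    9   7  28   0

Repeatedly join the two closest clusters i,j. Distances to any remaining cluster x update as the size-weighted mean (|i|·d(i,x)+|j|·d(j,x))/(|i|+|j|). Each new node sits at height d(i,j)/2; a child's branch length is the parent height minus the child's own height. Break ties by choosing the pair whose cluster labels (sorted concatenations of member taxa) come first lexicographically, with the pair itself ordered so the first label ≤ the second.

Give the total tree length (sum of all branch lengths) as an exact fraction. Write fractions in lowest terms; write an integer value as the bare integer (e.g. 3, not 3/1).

iteration 1: select B,Y (d=7); attach at lengths (7/2, 7/2); label the merged cluster BY
  updated: d(A,BY)=23/2, d(BY,J)=53/2
iteration 2: select A,BY (d=23/2); attach at lengths (23/4, 9/4); label the merged cluster ABY
  updated: d(ABY,J)=22
iteration 3: select ABY,J (d=22); attach at lengths (21/4, 11); label the merged cluster ABJY
final tree: ((A:23/4,(B:7/2,Y:7/2):9/4):21/4,J:11)
total length: 125/4

125/4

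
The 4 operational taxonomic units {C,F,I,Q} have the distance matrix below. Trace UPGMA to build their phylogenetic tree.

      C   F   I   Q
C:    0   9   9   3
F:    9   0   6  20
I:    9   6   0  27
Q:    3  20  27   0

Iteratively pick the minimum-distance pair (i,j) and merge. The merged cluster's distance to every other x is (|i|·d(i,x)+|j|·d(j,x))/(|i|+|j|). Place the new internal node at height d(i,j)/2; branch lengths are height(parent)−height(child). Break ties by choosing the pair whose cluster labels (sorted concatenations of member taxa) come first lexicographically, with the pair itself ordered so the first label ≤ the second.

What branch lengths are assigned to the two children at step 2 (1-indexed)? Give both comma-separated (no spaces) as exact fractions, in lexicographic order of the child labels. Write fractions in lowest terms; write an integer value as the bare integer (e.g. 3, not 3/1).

step 1: merge (C,Q) at d=3; branch lengths C→3/2, Q→3/2; new cluster CQ
  updated: d(CQ,F)=29/2, d(CQ,I)=18
step 2: merge (F,I) at d=6; branch lengths F→3, I→3; new cluster FI
  updated: d(CQ,FI)=65/4
step 3: merge (CQ,FI) at d=65/4; branch lengths CQ→53/8, FI→41/8; new cluster CFIQ
final tree: ((C:3/2,Q:3/2):53/8,(F:3,I:3):41/8)
total length: 83/4

3,3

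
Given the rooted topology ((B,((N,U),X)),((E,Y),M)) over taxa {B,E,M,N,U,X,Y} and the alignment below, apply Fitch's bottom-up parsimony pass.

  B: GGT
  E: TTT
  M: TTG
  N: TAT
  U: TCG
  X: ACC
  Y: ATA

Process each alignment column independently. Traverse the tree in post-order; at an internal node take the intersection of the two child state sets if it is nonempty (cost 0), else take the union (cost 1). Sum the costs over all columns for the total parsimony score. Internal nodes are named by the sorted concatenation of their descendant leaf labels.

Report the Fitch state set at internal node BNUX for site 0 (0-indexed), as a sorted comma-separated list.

[col 0] NU: children N:{T}, U:{T} ∩→ {T}; cost 0
[col 0] NUX: children NU:{T}, X:{A} ∪→ {A,T}; cost 1
[col 0] BNUX: children B:{G}, NUX:{A,T} ∪→ {A,G,T}; cost 1
[col 0] EY: children E:{T}, Y:{A} ∪→ {A,T}; cost 1
[col 0] EMY: children EY:{A,T}, M:{T} ∩→ {T}; cost 0
[col 0] BEMNUXY: children BNUX:{A,G,T}, EMY:{T} ∩→ {T}; cost 0
[col 1] NU: children N:{A}, U:{C} ∪→ {A,C}; cost 1
[col 1] NUX: children NU:{A,C}, X:{C} ∩→ {C}; cost 0
[col 1] BNUX: children B:{G}, NUX:{C} ∪→ {C,G}; cost 1
[col 1] EY: children E:{T}, Y:{T} ∩→ {T}; cost 0
[col 1] EMY: children EY:{T}, M:{T} ∩→ {T}; cost 0
[col 1] BEMNUXY: children BNUX:{C,G}, EMY:{T} ∪→ {C,G,T}; cost 1
[col 2] NU: children N:{T}, U:{G} ∪→ {G,T}; cost 1
[col 2] NUX: children NU:{G,T}, X:{C} ∪→ {C,G,T}; cost 1
[col 2] BNUX: children B:{T}, NUX:{C,G,T} ∩→ {T}; cost 0
[col 2] EY: children E:{T}, Y:{A} ∪→ {A,T}; cost 1
[col 2] EMY: children EY:{A,T}, M:{G} ∪→ {A,G,T}; cost 1
[col 2] BEMNUXY: children BNUX:{T}, EMY:{A,G,T} ∩→ {T}; cost 0
per-site changes: [3, 3, 4]; total = 10

A,G,T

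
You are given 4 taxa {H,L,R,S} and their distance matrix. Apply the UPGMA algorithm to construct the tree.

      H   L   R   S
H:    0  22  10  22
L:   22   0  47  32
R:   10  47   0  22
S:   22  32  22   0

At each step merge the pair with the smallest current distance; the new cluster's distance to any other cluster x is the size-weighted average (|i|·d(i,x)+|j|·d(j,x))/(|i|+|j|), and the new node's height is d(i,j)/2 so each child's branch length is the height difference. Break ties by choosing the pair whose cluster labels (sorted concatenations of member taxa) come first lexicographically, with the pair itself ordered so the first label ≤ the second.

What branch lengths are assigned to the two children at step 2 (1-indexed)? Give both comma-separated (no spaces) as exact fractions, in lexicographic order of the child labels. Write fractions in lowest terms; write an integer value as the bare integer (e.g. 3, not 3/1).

1. join H+R (d=10) ⇒ HR; edges |H|=5, |R|=5
  updated: d(HR,L)=69/2, d(HR,S)=22
2. join HR+S (d=22) ⇒ HRS; edges |HR|=6, |S|=11
  updated: d(HRS,L)=101/3
3. join HRS+L (d=101/3) ⇒ HLRS; edges |HRS|=35/6, |L|=101/6
final tree: (((H:5,R:5):6,S:11):35/6,L:101/6)
total length: 149/3

6,11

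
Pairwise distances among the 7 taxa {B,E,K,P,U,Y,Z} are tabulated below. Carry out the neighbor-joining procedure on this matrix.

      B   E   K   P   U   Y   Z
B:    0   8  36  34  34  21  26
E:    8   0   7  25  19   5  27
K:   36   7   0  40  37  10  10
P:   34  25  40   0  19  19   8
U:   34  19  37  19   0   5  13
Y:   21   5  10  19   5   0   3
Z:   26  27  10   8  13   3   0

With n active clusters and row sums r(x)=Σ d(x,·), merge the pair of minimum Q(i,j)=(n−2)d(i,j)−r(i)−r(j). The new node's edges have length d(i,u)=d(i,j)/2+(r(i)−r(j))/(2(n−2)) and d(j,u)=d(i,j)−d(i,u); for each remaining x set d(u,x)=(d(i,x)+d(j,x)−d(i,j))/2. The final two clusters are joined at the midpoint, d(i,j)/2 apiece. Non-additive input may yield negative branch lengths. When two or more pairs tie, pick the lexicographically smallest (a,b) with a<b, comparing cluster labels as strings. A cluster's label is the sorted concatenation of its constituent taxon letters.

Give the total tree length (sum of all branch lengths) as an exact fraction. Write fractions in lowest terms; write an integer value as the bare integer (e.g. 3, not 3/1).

817/16

iteration 1: select B,E (d=8, Q=-210); attach at lengths (54/5, -14/5); label the merged cluster BE
  updated: d(BE,K)=35/2, d(BE,P)=51/2, d(BE,U)=45/2, d(BE,Y)=9, d(BE,Z)=45/2
iteration 2: select BE,K (d=35/2, Q=-283/2); attach at lengths (105/16, 175/16); label the merged cluster BEK
  updated: d(BEK,P)=24, d(BEK,U)=21, d(BEK,Y)=3/4, d(BEK,Z)=15/2
iteration 3: select BEK,Y (d=3/4, Q=-315/4); attach at lengths (37/8, -31/8); label the merged cluster BEKY
  updated: d(BEKY,P)=169/8, d(BEKY,U)=101/8, d(BEKY,Z)=39/8
iteration 4: select BEKY,U (d=101/8, Q=-58); attach at lengths (77/16, 125/16); label the merged cluster BEKUY
  updated: d(BEKUY,P)=55/4, d(BEKUY,Z)=21/8
iteration 5: select BEKUY,P (d=55/4, Q=-195/8); attach at lengths (67/16, 153/16); label the merged cluster BEKPUY
  updated: d(BEKPUY,Z)=-25/16
iteration 6: select BEKPUY,Z (d=-25/16); attach at lengths (-25/32, -25/32); label the merged cluster BEKPUYZ
final tree: ((((((B:54/5,E:-14/5):105/16,K:175/16):37/8,Y:-31/8):77/16,U:125/16):67/16,P:153/16):-25/32,Z:-25/32)
total length: 817/16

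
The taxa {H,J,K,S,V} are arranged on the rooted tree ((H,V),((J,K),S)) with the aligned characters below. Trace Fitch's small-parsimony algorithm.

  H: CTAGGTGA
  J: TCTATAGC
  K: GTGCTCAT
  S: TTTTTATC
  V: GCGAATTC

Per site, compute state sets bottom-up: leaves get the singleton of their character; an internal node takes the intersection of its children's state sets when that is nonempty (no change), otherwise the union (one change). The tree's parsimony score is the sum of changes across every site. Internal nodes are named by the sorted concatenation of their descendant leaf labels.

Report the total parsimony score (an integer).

20

HV@0: {C} ∪ {G} = {C,G} (union, +1)
JK@0: {T} ∪ {G} = {G,T} (union, +1)
JKS@0: {G,T} ∩ {T} = {T} (intersection, +0)
HJKSV@0: {C,G} ∪ {T} = {C,G,T} (union, +1)
HV@1: {T} ∪ {C} = {C,T} (union, +1)
JK@1: {C} ∪ {T} = {C,T} (union, +1)
JKS@1: {C,T} ∩ {T} = {T} (intersection, +0)
HJKSV@1: {C,T} ∩ {T} = {T} (intersection, +0)
HV@2: {A} ∪ {G} = {A,G} (union, +1)
JK@2: {T} ∪ {G} = {G,T} (union, +1)
JKS@2: {G,T} ∩ {T} = {T} (intersection, +0)
HJKSV@2: {A,G} ∪ {T} = {A,G,T} (union, +1)
HV@3: {G} ∪ {A} = {A,G} (union, +1)
JK@3: {A} ∪ {C} = {A,C} (union, +1)
JKS@3: {A,C} ∪ {T} = {A,C,T} (union, +1)
HJKSV@3: {A,G} ∩ {A,C,T} = {A} (intersection, +0)
HV@4: {G} ∪ {A} = {A,G} (union, +1)
JK@4: {T} ∩ {T} = {T} (intersection, +0)
JKS@4: {T} ∩ {T} = {T} (intersection, +0)
HJKSV@4: {A,G} ∪ {T} = {A,G,T} (union, +1)
HV@5: {T} ∩ {T} = {T} (intersection, +0)
JK@5: {A} ∪ {C} = {A,C} (union, +1)
JKS@5: {A,C} ∩ {A} = {A} (intersection, +0)
HJKSV@5: {T} ∪ {A} = {A,T} (union, +1)
HV@6: {G} ∪ {T} = {G,T} (union, +1)
JK@6: {G} ∪ {A} = {A,G} (union, +1)
JKS@6: {A,G} ∪ {T} = {A,G,T} (union, +1)
HJKSV@6: {G,T} ∩ {A,G,T} = {G,T} (intersection, +0)
HV@7: {A} ∪ {C} = {A,C} (union, +1)
JK@7: {C} ∪ {T} = {C,T} (union, +1)
JKS@7: {C,T} ∩ {C} = {C} (intersection, +0)
HJKSV@7: {A,C} ∩ {C} = {C} (intersection, +0)
per-site changes: [3, 2, 3, 3, 2, 2, 3, 2]; total = 20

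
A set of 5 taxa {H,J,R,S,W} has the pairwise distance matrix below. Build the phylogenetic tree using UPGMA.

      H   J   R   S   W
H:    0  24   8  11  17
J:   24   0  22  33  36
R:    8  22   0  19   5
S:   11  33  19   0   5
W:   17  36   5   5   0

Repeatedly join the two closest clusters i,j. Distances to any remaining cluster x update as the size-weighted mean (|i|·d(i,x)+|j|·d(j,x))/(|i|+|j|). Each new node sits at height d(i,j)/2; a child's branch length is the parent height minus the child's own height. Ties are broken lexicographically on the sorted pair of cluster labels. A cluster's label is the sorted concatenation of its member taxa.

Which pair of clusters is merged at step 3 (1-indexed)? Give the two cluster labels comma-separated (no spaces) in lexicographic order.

HS,RW

1. join R+W (d=5) ⇒ RW; edges |R|=5/2, |W|=5/2
  updated: d(H,RW)=25/2, d(J,RW)=29, d(RW,S)=12
2. join H+S (d=11) ⇒ HS; edges |H|=11/2, |S|=11/2
  updated: d(HS,J)=57/2, d(HS,RW)=49/4
3. join HS+RW (d=49/4) ⇒ HRSW; edges |HS|=5/8, |RW|=29/8
  updated: d(HRSW,J)=115/4
4. join HRSW+J (d=115/4) ⇒ HJRSW; edges |HRSW|=33/4, |J|=115/8
final tree: (((H:11/2,S:11/2):5/8,(R:5/2,W:5/2):29/8):33/4,J:115/8)
total length: 343/8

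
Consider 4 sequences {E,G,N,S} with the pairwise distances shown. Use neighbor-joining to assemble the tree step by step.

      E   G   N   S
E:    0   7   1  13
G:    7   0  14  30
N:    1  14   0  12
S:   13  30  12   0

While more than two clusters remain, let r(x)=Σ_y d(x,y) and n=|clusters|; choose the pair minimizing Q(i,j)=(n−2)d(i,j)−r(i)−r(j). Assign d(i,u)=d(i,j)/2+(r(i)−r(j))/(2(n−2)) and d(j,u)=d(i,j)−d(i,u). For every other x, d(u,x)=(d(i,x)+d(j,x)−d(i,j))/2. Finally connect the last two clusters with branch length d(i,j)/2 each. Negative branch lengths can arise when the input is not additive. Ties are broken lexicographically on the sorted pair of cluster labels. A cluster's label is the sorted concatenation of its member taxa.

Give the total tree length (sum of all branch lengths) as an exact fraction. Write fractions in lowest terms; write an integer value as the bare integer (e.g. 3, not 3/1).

step 1: merge (E,G) at d=7, Q=-58; branch lengths E→-4, G→11; new cluster EG
  updated: d(EG,N)=4, d(EG,S)=18
step 2: merge (EG,N) at d=4, Q=-34; branch lengths EG→5, N→-1; new cluster EGN
  updated: d(EGN,S)=13
step 3: merge (EGN,S) at d=13; branch lengths EGN→13/2, S→13/2; new cluster EGNS
final tree: (((E:-4,G:11):5,N:-1):13/2,S:13/2)
total length: 24

24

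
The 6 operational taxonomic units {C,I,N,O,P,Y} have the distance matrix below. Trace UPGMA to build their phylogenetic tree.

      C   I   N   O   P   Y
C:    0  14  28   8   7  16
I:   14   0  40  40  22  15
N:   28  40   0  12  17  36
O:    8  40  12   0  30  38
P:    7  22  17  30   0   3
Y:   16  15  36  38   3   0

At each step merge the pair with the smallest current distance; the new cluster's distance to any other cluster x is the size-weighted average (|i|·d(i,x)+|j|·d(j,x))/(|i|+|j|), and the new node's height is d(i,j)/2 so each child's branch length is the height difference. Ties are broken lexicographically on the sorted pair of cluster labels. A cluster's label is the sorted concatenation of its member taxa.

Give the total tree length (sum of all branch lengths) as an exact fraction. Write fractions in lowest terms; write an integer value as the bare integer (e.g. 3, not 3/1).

step 1: merge (P,Y) at d=3; branch lengths P→3/2, Y→3/2; new cluster PY
  updated: d(C,PY)=23/2, d(I,PY)=37/2, d(N,PY)=53/2, d(O,PY)=34
step 2: merge (C,O) at d=8; branch lengths C→4, O→4; new cluster CO
  updated: d(CO,I)=27, d(CO,N)=20, d(CO,PY)=91/4
step 3: merge (I,PY) at d=37/2; branch lengths I→37/4, PY→31/4; new cluster IPY
  updated: d(CO,IPY)=145/6, d(IPY,N)=31
step 4: merge (CO,N) at d=20; branch lengths CO→6, N→10; new cluster CNO
  updated: d(CNO,IPY)=238/9
step 5: merge (CNO,IPY) at d=238/9; branch lengths CNO→29/9, IPY→143/36; new cluster CINOPY
final tree: (((C:4,O:4):6,N:10):29/9,(I:37/4,(P:3/2,Y:3/2):31/4):143/36)
total length: 1843/36

1843/36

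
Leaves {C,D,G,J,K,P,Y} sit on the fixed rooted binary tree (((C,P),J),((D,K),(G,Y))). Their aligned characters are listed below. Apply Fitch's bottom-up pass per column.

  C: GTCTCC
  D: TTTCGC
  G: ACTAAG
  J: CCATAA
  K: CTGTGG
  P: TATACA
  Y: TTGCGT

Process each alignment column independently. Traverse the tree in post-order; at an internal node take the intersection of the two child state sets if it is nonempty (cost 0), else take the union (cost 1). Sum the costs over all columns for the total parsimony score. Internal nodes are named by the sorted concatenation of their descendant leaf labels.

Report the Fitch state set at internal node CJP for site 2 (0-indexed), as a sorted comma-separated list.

A,C,T

CP@0: {G} ∪ {T} = {G,T} (union, +1)
CJP@0: {G,T} ∪ {C} = {C,G,T} (union, +1)
DK@0: {T} ∪ {C} = {C,T} (union, +1)
GY@0: {A} ∪ {T} = {A,T} (union, +1)
DGKY@0: {C,T} ∩ {A,T} = {T} (intersection, +0)
CDGJKPY@0: {C,G,T} ∩ {T} = {T} (intersection, +0)
CP@1: {T} ∪ {A} = {A,T} (union, +1)
CJP@1: {A,T} ∪ {C} = {A,C,T} (union, +1)
DK@1: {T} ∩ {T} = {T} (intersection, +0)
GY@1: {C} ∪ {T} = {C,T} (union, +1)
DGKY@1: {T} ∩ {C,T} = {T} (intersection, +0)
CDGJKPY@1: {A,C,T} ∩ {T} = {T} (intersection, +0)
CP@2: {C} ∪ {T} = {C,T} (union, +1)
CJP@2: {C,T} ∪ {A} = {A,C,T} (union, +1)
DK@2: {T} ∪ {G} = {G,T} (union, +1)
GY@2: {T} ∪ {G} = {G,T} (union, +1)
DGKY@2: {G,T} ∩ {G,T} = {G,T} (intersection, +0)
CDGJKPY@2: {A,C,T} ∩ {G,T} = {T} (intersection, +0)
CP@3: {T} ∪ {A} = {A,T} (union, +1)
CJP@3: {A,T} ∩ {T} = {T} (intersection, +0)
DK@3: {C} ∪ {T} = {C,T} (union, +1)
GY@3: {A} ∪ {C} = {A,C} (union, +1)
DGKY@3: {C,T} ∩ {A,C} = {C} (intersection, +0)
CDGJKPY@3: {T} ∪ {C} = {C,T} (union, +1)
CP@4: {C} ∩ {C} = {C} (intersection, +0)
CJP@4: {C} ∪ {A} = {A,C} (union, +1)
DK@4: {G} ∩ {G} = {G} (intersection, +0)
GY@4: {A} ∪ {G} = {A,G} (union, +1)
DGKY@4: {G} ∩ {A,G} = {G} (intersection, +0)
CDGJKPY@4: {A,C} ∪ {G} = {A,C,G} (union, +1)
CP@5: {C} ∪ {A} = {A,C} (union, +1)
CJP@5: {A,C} ∩ {A} = {A} (intersection, +0)
DK@5: {C} ∪ {G} = {C,G} (union, +1)
GY@5: {G} ∪ {T} = {G,T} (union, +1)
DGKY@5: {C,G} ∩ {G,T} = {G} (intersection, +0)
CDGJKPY@5: {A} ∪ {G} = {A,G} (union, +1)
per-site changes: [4, 3, 4, 4, 3, 4]; total = 22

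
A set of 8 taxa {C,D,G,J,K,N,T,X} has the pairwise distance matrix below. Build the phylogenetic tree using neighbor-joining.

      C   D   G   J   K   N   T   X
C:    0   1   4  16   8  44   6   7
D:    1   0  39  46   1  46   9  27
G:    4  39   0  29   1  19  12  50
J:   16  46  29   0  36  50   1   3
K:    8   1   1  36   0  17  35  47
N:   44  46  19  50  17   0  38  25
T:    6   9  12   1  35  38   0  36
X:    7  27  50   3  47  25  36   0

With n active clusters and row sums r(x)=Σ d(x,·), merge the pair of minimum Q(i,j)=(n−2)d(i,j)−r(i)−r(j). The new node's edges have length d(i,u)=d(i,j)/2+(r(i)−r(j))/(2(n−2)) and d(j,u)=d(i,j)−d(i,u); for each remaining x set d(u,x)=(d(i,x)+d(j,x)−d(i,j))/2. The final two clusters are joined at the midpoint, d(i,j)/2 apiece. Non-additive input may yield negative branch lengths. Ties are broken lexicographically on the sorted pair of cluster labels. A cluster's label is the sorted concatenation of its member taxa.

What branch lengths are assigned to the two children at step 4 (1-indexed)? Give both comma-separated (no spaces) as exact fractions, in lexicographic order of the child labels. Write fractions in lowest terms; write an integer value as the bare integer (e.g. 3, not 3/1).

209/24,169/24

iteration 1: select J,X (d=3, Q=-358); attach at lengths (1/3, 8/3); label the merged cluster JX
  updated: d(C,JX)=10, d(D,JX)=35, d(G,JX)=38, d(JX,K)=40, d(JX,N)=36, d(JX,T)=17
iteration 2: select D,K (d=1, Q=-228); attach at lengths (17/5, -12/5); label the merged cluster DK
  updated: d(C,DK)=4, d(DK,G)=39/2, d(DK,JX)=37, d(DK,N)=31, d(DK,T)=43/2
iteration 3: select G,N (d=19, Q=-369/2); attach at lengths (1/16, 303/16); label the merged cluster GN
  updated: d(C,GN)=29/2, d(DK,GN)=63/4, d(GN,JX)=55/2, d(GN,T)=31/2
iteration 4: select DK,GN (d=63/4, Q=-417/4); attach at lengths (209/24, 169/24); label the merged cluster DGKN
  updated: d(C,DGKN)=11/8, d(DGKN,JX)=195/8, d(DGKN,T)=85/8
iteration 5: select C,DGKN (d=11/8, Q=-51); attach at lengths (-65/16, 87/16); label the merged cluster CDGKN
  updated: d(CDGKN,JX)=33/2, d(CDGKN,T)=61/8
iteration 6: select CDGKN,JX (d=33/2, Q=-329/8); attach at lengths (57/16, 207/16); label the merged cluster CDGJKNX
  updated: d(CDGJKNX,T)=65/16
iteration 7: select CDGJKNX,T (d=65/16); attach at lengths (65/32, 65/32); label the merged cluster CDGJKNTX
final tree: (((C:-65/16,((D:17/5,K:-12/5):209/24,(G:1/16,N:303/16):169/24):87/16):57/16,(J:1/3,X:8/3):207/16):65/32,T:65/32)
total length: 971/16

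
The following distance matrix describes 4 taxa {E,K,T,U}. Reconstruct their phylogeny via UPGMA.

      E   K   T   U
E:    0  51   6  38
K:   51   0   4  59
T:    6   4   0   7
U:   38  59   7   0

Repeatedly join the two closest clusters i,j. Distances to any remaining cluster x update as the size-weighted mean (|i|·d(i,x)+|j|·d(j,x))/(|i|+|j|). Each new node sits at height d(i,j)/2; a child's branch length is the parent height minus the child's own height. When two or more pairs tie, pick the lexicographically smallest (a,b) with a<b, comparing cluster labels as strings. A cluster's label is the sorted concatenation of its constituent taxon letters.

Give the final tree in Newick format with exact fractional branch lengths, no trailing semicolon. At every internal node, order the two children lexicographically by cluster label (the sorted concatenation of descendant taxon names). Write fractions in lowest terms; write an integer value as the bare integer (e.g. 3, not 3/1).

((E:57/4,(K:2,T:2):49/4):37/12,U:52/3)

1. join K+T (d=4) ⇒ KT; edges |K|=2, |T|=2
  updated: d(E,KT)=57/2, d(KT,U)=33
2. join E+KT (d=57/2) ⇒ EKT; edges |E|=57/4, |KT|=49/4
  updated: d(EKT,U)=104/3
3. join EKT+U (d=104/3) ⇒ EKTU; edges |EKT|=37/12, |U|=52/3
final tree: ((E:57/4,(K:2,T:2):49/4):37/12,U:52/3)
total length: 611/12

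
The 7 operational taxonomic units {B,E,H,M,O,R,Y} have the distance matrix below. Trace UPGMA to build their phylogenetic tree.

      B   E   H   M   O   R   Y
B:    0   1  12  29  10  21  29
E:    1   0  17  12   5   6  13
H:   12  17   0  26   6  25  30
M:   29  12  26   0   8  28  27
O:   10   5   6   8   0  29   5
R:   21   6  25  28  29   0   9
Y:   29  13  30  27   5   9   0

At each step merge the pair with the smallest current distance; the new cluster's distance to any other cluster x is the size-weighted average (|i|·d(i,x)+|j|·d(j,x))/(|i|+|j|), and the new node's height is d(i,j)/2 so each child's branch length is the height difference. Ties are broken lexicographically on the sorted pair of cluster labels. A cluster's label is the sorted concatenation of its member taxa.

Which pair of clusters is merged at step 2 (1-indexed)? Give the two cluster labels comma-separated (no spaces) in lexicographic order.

O,Y

iteration 1: select B,E (d=1); attach at lengths (1/2, 1/2); label the merged cluster BE
  updated: d(BE,H)=29/2, d(BE,M)=41/2, d(BE,O)=15/2, d(BE,R)=27/2, d(BE,Y)=21
iteration 2: select O,Y (d=5); attach at lengths (5/2, 5/2); label the merged cluster OY
  updated: d(BE,OY)=57/4, d(H,OY)=18, d(M,OY)=35/2, d(OY,R)=19
iteration 3: select BE,R (d=27/2); attach at lengths (25/4, 27/4); label the merged cluster BER
  updated: d(BER,H)=18, d(BER,M)=23, d(BER,OY)=95/6
iteration 4: select BER,OY (d=95/6); attach at lengths (7/6, 65/12); label the merged cluster BEORY
  updated: d(BEORY,H)=18, d(BEORY,M)=104/5
iteration 5: select BEORY,H (d=18); attach at lengths (13/12, 9); label the merged cluster BEHORY
  updated: d(BEHORY,M)=65/3
iteration 6: select BEHORY,M (d=65/3); attach at lengths (11/6, 65/6); label the merged cluster BEHMORY
final tree: (((((B:1/2,E:1/2):25/4,R:27/4):7/6,(O:5/2,Y:5/2):65/12):13/12,H:9):11/6,M:65/6)
total length: 145/3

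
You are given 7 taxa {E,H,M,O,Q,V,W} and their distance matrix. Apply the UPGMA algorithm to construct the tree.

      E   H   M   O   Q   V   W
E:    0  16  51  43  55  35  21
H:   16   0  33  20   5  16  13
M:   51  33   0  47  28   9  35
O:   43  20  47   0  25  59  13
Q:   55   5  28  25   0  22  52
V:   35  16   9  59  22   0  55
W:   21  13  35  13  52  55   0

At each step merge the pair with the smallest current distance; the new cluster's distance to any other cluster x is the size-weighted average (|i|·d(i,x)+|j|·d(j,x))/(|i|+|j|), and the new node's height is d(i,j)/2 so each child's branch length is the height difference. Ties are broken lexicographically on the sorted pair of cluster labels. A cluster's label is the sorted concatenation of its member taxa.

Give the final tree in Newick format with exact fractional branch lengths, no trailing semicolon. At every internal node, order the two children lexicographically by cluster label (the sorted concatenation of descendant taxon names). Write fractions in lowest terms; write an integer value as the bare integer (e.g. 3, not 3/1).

((E:16,(O:13/2,W:13/2):19/2):79/24,((H:5/2,Q:5/2):79/8,(M:9/2,V:9/2):63/8):83/12)

1. join H+Q (d=5) ⇒ HQ; edges |H|=5/2, |Q|=5/2
  updated: d(E,HQ)=71/2, d(HQ,M)=61/2, d(HQ,O)=45/2, d(HQ,V)=19, d(HQ,W)=65/2
2. join M+V (d=9) ⇒ MV; edges |M|=9/2, |V|=9/2
  updated: d(E,MV)=43, d(HQ,MV)=99/4, d(MV,O)=53, d(MV,W)=45
3. join O+W (d=13) ⇒ OW; edges |O|=13/2, |W|=13/2
  updated: d(E,OW)=32, d(HQ,OW)=55/2, d(MV,OW)=49
4. join HQ+MV (d=99/4) ⇒ HMQV; edges |HQ|=79/8, |MV|=63/8
  updated: d(E,HMQV)=157/4, d(HMQV,OW)=153/4
5. join E+OW (d=32) ⇒ EOW; edges |E|=16, |OW|=19/2
  updated: d(EOW,HMQV)=463/12
6. join EOW+HMQV (d=463/12) ⇒ EHMOQVW; edges |EOW|=79/24, |HMQV|=83/12
final tree: ((E:16,(O:13/2,W:13/2):19/2):79/24,((H:5/2,Q:5/2):79/8,(M:9/2,V:9/2):63/8):83/12)
total length: 1931/24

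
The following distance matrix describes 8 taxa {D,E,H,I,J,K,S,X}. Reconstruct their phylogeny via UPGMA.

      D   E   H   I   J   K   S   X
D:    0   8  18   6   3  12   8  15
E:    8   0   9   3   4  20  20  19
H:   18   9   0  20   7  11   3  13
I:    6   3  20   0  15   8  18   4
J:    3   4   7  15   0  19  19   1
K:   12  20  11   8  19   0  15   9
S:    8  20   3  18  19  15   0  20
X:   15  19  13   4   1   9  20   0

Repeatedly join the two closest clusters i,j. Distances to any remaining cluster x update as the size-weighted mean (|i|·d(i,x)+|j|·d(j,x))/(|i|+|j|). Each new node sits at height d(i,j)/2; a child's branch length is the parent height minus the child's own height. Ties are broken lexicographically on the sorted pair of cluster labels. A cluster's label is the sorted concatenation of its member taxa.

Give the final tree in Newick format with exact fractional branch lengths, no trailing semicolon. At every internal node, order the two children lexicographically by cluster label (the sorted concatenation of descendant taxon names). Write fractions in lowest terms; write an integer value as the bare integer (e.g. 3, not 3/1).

iteration 1: select J,X (d=1); attach at lengths (1/2, 1/2); label the merged cluster JX
  updated: d(D,JX)=9, d(E,JX)=23/2, d(H,JX)=10, d(I,JX)=19/2, d(JX,K)=14, d(JX,S)=39/2
iteration 2: select E,I (d=3); attach at lengths (3/2, 3/2); label the merged cluster EI
  updated: d(D,EI)=7, d(EI,H)=29/2, d(EI,JX)=21/2, d(EI,K)=14, d(EI,S)=19
iteration 3: select H,S (d=3); attach at lengths (3/2, 3/2); label the merged cluster HS
  updated: d(D,HS)=13, d(EI,HS)=67/4, d(HS,JX)=59/4, d(HS,K)=13
iteration 4: select D,EI (d=7); attach at lengths (7/2, 2); label the merged cluster DEI
  updated: d(DEI,HS)=31/2, d(DEI,JX)=10, d(DEI,K)=40/3
iteration 5: select DEI,JX (d=10); attach at lengths (3/2, 9/2); label the merged cluster DEIJX
  updated: d(DEIJX,HS)=76/5, d(DEIJX,K)=68/5
iteration 6: select HS,K (d=13); attach at lengths (5, 13/2); label the merged cluster HKS
  updated: d(DEIJX,HKS)=44/3
iteration 7: select DEIJX,HKS (d=44/3); attach at lengths (7/3, 5/6); label the merged cluster DEHIJKSX
final tree: (((D:7/2,(E:3/2,I:3/2):2):3/2,(J:1/2,X:1/2):9/2):7/3,((H:3/2,S:3/2):5,K:13/2):5/6)
total length: 199/6

(((D:7/2,(E:3/2,I:3/2):2):3/2,(J:1/2,X:1/2):9/2):7/3,((H:3/2,S:3/2):5,K:13/2):5/6)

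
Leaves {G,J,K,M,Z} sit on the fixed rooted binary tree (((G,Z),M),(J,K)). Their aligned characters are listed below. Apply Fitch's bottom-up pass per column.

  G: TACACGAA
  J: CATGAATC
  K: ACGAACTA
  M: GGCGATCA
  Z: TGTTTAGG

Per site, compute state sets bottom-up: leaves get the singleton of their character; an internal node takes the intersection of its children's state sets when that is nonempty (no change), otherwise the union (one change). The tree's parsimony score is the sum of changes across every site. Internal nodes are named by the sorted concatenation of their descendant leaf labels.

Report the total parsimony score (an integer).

22

[col 0] GZ: children G:{T}, Z:{T} ∩→ {T}; cost 0
[col 0] GMZ: children GZ:{T}, M:{G} ∪→ {G,T}; cost 1
[col 0] JK: children J:{C}, K:{A} ∪→ {A,C}; cost 1
[col 0] GJKMZ: children GMZ:{G,T}, JK:{A,C} ∪→ {A,C,G,T}; cost 1
[col 1] GZ: children G:{A}, Z:{G} ∪→ {A,G}; cost 1
[col 1] GMZ: children GZ:{A,G}, M:{G} ∩→ {G}; cost 0
[col 1] JK: children J:{A}, K:{C} ∪→ {A,C}; cost 1
[col 1] GJKMZ: children GMZ:{G}, JK:{A,C} ∪→ {A,C,G}; cost 1
[col 2] GZ: children G:{C}, Z:{T} ∪→ {C,T}; cost 1
[col 2] GMZ: children GZ:{C,T}, M:{C} ∩→ {C}; cost 0
[col 2] JK: children J:{T}, K:{G} ∪→ {G,T}; cost 1
[col 2] GJKMZ: children GMZ:{C}, JK:{G,T} ∪→ {C,G,T}; cost 1
[col 3] GZ: children G:{A}, Z:{T} ∪→ {A,T}; cost 1
[col 3] GMZ: children GZ:{A,T}, M:{G} ∪→ {A,G,T}; cost 1
[col 3] JK: children J:{G}, K:{A} ∪→ {A,G}; cost 1
[col 3] GJKMZ: children GMZ:{A,G,T}, JK:{A,G} ∩→ {A,G}; cost 0
[col 4] GZ: children G:{C}, Z:{T} ∪→ {C,T}; cost 1
[col 4] GMZ: children GZ:{C,T}, M:{A} ∪→ {A,C,T}; cost 1
[col 4] JK: children J:{A}, K:{A} ∩→ {A}; cost 0
[col 4] GJKMZ: children GMZ:{A,C,T}, JK:{A} ∩→ {A}; cost 0
[col 5] GZ: children G:{G}, Z:{A} ∪→ {A,G}; cost 1
[col 5] GMZ: children GZ:{A,G}, M:{T} ∪→ {A,G,T}; cost 1
[col 5] JK: children J:{A}, K:{C} ∪→ {A,C}; cost 1
[col 5] GJKMZ: children GMZ:{A,G,T}, JK:{A,C} ∩→ {A}; cost 0
[col 6] GZ: children G:{A}, Z:{G} ∪→ {A,G}; cost 1
[col 6] GMZ: children GZ:{A,G}, M:{C} ∪→ {A,C,G}; cost 1
[col 6] JK: children J:{T}, K:{T} ∩→ {T}; cost 0
[col 6] GJKMZ: children GMZ:{A,C,G}, JK:{T} ∪→ {A,C,G,T}; cost 1
[col 7] GZ: children G:{A}, Z:{G} ∪→ {A,G}; cost 1
[col 7] GMZ: children GZ:{A,G}, M:{A} ∩→ {A}; cost 0
[col 7] JK: children J:{C}, K:{A} ∪→ {A,C}; cost 1
[col 7] GJKMZ: children GMZ:{A}, JK:{A,C} ∩→ {A}; cost 0
per-site changes: [3, 3, 3, 3, 2, 3, 3, 2]; total = 22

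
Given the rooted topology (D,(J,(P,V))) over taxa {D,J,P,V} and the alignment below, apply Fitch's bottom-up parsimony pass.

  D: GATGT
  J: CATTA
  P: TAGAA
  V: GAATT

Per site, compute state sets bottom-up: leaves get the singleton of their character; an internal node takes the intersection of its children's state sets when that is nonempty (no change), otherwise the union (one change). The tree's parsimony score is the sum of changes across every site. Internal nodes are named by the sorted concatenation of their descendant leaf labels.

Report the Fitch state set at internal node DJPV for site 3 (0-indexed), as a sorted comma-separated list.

G,T

site 0, node PV: P={T} ∪ V={G} → {G,T} (+1)
site 0, node JPV: J={C} ∪ PV={G,T} → {C,G,T} (+1)
site 0, node DJPV: D={G} ∩ JPV={C,G,T} → {G} (+0)
site 1, node PV: P={A} ∩ V={A} → {A} (+0)
site 1, node JPV: J={A} ∩ PV={A} → {A} (+0)
site 1, node DJPV: D={A} ∩ JPV={A} → {A} (+0)
site 2, node PV: P={G} ∪ V={A} → {A,G} (+1)
site 2, node JPV: J={T} ∪ PV={A,G} → {A,G,T} (+1)
site 2, node DJPV: D={T} ∩ JPV={A,G,T} → {T} (+0)
site 3, node PV: P={A} ∪ V={T} → {A,T} (+1)
site 3, node JPV: J={T} ∩ PV={A,T} → {T} (+0)
site 3, node DJPV: D={G} ∪ JPV={T} → {G,T} (+1)
site 4, node PV: P={A} ∪ V={T} → {A,T} (+1)
site 4, node JPV: J={A} ∩ PV={A,T} → {A} (+0)
site 4, node DJPV: D={T} ∪ JPV={A} → {A,T} (+1)
per-site changes: [2, 0, 2, 2, 2]; total = 8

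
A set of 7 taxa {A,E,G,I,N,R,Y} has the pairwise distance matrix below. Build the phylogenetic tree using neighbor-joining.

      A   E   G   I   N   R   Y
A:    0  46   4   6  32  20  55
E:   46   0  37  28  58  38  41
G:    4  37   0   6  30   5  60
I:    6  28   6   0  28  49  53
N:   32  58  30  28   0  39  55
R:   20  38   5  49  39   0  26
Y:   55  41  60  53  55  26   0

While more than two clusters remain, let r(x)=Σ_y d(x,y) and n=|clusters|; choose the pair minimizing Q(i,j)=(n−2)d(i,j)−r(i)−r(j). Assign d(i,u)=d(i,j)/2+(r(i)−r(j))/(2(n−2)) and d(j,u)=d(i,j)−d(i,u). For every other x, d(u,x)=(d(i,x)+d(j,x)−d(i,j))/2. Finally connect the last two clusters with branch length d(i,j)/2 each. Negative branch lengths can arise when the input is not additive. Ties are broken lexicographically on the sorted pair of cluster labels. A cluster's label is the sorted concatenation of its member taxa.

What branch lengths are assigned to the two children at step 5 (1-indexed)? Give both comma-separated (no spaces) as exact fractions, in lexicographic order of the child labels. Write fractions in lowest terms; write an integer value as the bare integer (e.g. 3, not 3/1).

23/16,79/16

iteration 1: select R,Y (d=26, Q=-337); attach at lengths (17/10, 243/10); label the merged cluster RY
  updated: d(A,RY)=49/2, d(E,RY)=53/2, d(G,RY)=39/2, d(I,RY)=38, d(N,RY)=34
iteration 2: select E,RY (d=53/2, Q=-232); attach at lengths (159/8, 53/8); label the merged cluster ERY
  updated: d(A,ERY)=22, d(ERY,G)=15, d(ERY,I)=79/4, d(ERY,N)=131/4
iteration 3: select ERY,N (d=131/4, Q=-114); attach at lengths (65/6, 263/12); label the merged cluster ENRY
  updated: d(A,ENRY)=85/8, d(ENRY,G)=49/8, d(ENRY,I)=15/2
iteration 4: select A,G (d=4, Q=-115/4); attach at lengths (25/8, 7/8); label the merged cluster AG
  updated: d(AG,ENRY)=51/8, d(AG,I)=4
iteration 5: select AG,ENRY (d=51/8, Q=-143/8); attach at lengths (23/16, 79/16); label the merged cluster AEGNRY
  updated: d(AEGNRY,I)=41/16
iteration 6: select AEGNRY,I (d=41/16); attach at lengths (41/32, 41/32); label the merged cluster AEGINRY
final tree: (((A:25/8,G:7/8):23/16,((E:159/8,(R:17/10,Y:243/10):53/8):65/6,N:263/12):79/16):41/32,I:41/32)
total length: 1571/16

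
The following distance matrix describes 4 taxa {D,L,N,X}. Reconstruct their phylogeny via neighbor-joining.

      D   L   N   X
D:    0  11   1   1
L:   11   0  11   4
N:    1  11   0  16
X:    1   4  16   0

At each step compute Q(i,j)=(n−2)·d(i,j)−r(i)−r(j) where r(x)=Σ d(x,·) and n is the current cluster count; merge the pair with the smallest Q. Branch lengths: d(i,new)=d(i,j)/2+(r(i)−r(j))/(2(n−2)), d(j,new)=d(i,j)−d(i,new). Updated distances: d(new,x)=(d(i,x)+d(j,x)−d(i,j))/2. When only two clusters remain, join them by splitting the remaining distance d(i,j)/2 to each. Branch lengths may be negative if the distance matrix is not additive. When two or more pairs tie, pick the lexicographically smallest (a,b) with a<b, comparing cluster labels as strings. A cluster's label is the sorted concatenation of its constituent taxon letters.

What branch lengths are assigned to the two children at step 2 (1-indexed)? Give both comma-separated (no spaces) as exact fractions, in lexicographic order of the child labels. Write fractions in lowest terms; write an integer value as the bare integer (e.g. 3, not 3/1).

1. join D+N (d=1, Q=-39) ⇒ DN; edges |D|=-13/4, |N|=17/4
  updated: d(DN,L)=21/2, d(DN,X)=8
2. join DN+L (d=21/2, Q=-45/2) ⇒ DLN; edges |DN|=29/4, |L|=13/4
  updated: d(DLN,X)=3/4
3. join DLN+X (d=3/4) ⇒ DLNX; edges |DLN|=3/8, |X|=3/8
final tree: (((D:-13/4,N:17/4):29/4,L:13/4):3/8,X:3/8)
total length: 49/4

29/4,13/4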